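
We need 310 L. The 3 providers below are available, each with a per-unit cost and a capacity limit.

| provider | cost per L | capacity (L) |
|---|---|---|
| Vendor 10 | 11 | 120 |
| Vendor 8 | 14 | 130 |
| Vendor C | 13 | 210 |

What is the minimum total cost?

3790

Fill from the cheapest provider first.
Vendor 10 at 11: take all 120 L → 190 still needed.
Vendor C at 13: take 190 of its 210 → requirement met.
Vendor 8: unused.
Cost = 120×11 + 190×13 = 3790.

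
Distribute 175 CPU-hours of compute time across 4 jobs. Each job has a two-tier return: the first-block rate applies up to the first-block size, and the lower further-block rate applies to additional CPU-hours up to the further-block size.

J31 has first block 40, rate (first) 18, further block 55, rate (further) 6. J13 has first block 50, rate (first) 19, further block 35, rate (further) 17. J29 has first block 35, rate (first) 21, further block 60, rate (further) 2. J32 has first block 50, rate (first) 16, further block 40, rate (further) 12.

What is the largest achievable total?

Treat each block as its own option and order by rate: J29/T1 21 > J13/T1 19 > J31/T1 18 > J13/T2 17 > J32/T1 16 > J32/T2 12 > J31/T2 6 > J29/T2 2.
J29 T1 at 21: fill all 35 — 140 left.
J13 T1 at 19: fill all 50 — 90 left.
J31 T1 at 18: fill all 40 — 50 left.
J13 T2 at 17: fill all 35 — 15 left.
J32 T1 at 16: only 15 left, fill 15.
Total = 21×35 + 19×50 + 18×40 + 17×35 + 16×15 = 3240.

3240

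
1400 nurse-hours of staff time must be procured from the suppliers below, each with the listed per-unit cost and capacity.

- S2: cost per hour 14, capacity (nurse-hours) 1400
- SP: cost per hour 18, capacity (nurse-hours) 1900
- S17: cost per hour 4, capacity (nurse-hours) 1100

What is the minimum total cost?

8600

Cheapest first:
S17 (4): use full 1100 → 300 nurse-hours to go.
S2 at 14: take 300 of its 1400 → requirement met.
SP: unused.
Cost = 1100×4 + 300×14 = 8600.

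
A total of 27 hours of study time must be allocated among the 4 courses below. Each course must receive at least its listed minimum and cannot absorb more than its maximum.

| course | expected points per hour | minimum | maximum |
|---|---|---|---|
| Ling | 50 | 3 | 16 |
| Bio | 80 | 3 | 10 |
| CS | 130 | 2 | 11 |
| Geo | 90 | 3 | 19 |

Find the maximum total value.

2720

Meeting every minimum uses 3+3+2+3 = 11 hours, leaving 16.
Order the courses by expected points per hour: CS 130 > Geo 90 > Bio 80 > Ling 50.
CS: +9 to 11 (cap) — 7 left.
Geo: +7 (room for 16) → 10. Pool exhausted.
Total = 50×3 + 80×3 + 130×11 + 90×10 = 2720.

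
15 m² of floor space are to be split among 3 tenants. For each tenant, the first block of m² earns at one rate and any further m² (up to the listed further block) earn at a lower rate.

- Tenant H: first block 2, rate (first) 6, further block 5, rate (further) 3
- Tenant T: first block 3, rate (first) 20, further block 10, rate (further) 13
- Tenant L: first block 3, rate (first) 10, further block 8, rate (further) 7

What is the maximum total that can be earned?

210

Rank every tier by rate: Tenant T/tier1 20 > Tenant T/tier2 13 > Tenant L/tier1 10 > Tenant L/tier2 7 > Tenant H/tier1 6 > Tenant H/tier2 3.
Tenant T tier1 at 20: fill all 3 — 12 left.
Tenant T/tier2 (13): +10 — 2 left.
2 remain; put them into Tenant L tier1 at 10.
Total = 20×3 + 13×10 + 10×2 = 210.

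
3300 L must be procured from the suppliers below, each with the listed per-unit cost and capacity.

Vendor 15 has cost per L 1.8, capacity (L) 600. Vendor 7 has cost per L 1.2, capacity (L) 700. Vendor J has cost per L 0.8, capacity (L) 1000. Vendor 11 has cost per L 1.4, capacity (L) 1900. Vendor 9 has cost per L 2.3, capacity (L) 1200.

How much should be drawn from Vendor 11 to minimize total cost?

Cheapest first:
Vendor J (0.8): use full 1000 ; 2300 L to go.
Take 700 from Vendor 7 at 1.2 ; need 1600 more.
Vendor 11 at 1.4: take 1600 of its 1900 ; requirement met.
Vendor 15, Vendor 9: unused.

1600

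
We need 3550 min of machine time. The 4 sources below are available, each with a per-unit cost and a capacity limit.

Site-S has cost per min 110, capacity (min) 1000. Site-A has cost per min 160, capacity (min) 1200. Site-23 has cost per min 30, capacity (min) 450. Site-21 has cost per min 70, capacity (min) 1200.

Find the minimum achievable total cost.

Use sources in increasing cost order.
Site-23 at 30: take all 450 min ; 3100 still needed.
Site-21 at 70: take all 1200 min ; 1900 still needed.
Take 1000 from Site-S at 110 ; need 900 more.
Site-A (160): take the remaining 900 ; done.
Cost = 450×30 + 1200×70 + 1000×110 + 900×160 = 351500.

351500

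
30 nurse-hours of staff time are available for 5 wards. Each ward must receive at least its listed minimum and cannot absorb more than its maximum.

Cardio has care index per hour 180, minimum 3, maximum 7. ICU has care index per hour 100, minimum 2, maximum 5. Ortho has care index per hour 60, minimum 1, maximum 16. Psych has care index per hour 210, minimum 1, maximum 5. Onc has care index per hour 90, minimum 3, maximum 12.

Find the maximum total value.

Meeting every minimum uses 3+2+1+1+3 = 10 nurse-hours, leaving 20.
Order the wards by care index per hour: Psych 210 > Cardio 180 > ICU 100 > Onc 90 > Ortho 60.
Give Psych 4 more to hit its cap of 5 → 16 left.
Cardio takes 4 more to reach its cap of 7 → 12 left.
Give ICU 3 more to hit its cap of 5 → 9 left.
Give Onc 9 more to hit its cap of 12 → 0 left.
Total = 180×7 + 100×5 + 60×1 + 210×5 + 90×12 = 3950.

3950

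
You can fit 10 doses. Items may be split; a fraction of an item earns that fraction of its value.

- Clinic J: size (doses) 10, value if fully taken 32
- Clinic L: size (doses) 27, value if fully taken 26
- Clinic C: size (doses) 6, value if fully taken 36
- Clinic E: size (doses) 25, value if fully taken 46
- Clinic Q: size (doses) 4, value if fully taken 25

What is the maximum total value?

61

Sort by value density: Clinic Q 25/4≈6.25, Clinic C 36/6≈6, Clinic J 32/10≈3.2, Clinic E 46/25≈1.84, Clinic L 26/27≈0.963.
Take all of Clinic Q (4 doses, value 25) → 6 doses left.
All 6 doses of Clinic C fit (value 36) → 0 remain.
Total value = 61.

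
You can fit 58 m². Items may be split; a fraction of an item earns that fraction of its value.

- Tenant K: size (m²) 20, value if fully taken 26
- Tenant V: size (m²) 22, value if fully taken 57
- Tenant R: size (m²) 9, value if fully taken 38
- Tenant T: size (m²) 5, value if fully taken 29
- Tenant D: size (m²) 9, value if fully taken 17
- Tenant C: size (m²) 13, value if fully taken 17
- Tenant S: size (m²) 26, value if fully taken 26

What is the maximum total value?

158

Rank by value-to-size ratio: Tenant T 29/5≈5.8, Tenant R 38/9≈4.22, Tenant V 57/22≈2.59, Tenant D 17/9≈1.89, Tenant C 17/13≈1.31, Tenant K 26/20≈1.3, Tenant S 26/26≈1.
Take all of Tenant T (5 m², value 29) — 53 m² left.
All 9 m² of Tenant R fit (value 38) — 44 remain.
Tenant V: take in full, 22 m² for value 57 — 22 left.
All 9 m² of Tenant D fit (value 17) — 13 remain.
Tenant C: take in full, 13 m² for value 17 — 0 left.
Total value = 158.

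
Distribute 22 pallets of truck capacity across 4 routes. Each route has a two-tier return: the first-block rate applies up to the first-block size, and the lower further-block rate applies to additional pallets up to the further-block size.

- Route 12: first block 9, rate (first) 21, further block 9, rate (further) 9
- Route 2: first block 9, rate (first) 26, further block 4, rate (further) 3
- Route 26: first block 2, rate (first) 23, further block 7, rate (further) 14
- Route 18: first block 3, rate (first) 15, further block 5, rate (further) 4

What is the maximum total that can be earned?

499

Rank every tier by rate: Route 2/first 26 > Route 26/first 23 > Route 12/first 21 > Route 18/first 15 > Route 26/second 14 > Route 12/second 9 > Route 18/second 4 > Route 2/second 3.
Route 2 first at 26: fill all 9 — 13 left.
Route 26/first (23): +2 — 11 left.
Fill Route 12 first block (9 at 21) — 2 left.
2 remain; put them into Route 18 first at 15.
Total = 26×9 + 23×2 + 21×9 + 15×2 = 499.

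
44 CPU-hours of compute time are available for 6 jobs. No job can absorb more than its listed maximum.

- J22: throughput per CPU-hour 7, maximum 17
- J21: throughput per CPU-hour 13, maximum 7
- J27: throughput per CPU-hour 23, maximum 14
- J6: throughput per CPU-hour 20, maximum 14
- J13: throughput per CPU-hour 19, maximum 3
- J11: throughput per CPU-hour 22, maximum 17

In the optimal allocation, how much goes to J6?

13

Rank by throughput per CPU-hour: J27 23 > J11 22 > J6 20 > J13 19 > J21 13 > J22 7.
Give J27 14 to hit its cap of 14 → 30 left.
J11 takes 17 to reach its cap of 17 → 13 left.
J6: +13 (room for 14) → 13. Pool exhausted.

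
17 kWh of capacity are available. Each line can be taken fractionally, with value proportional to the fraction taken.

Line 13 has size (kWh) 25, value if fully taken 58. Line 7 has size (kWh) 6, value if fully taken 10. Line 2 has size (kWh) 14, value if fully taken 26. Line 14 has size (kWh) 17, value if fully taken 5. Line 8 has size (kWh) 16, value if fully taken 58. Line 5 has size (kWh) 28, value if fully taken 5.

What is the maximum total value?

Best value per unit of size first: Line 8 58/16≈3.62, Line 13 58/25≈2.32, Line 2 26/14≈1.86, Line 7 10/6≈1.67, Line 14 5/17≈0.294, Line 5 5/28≈0.179.
Take all of Line 8 (16 kWh, value 58) → 1 kWh left.
Only 1 kWh remain; take 1/25 of Line 13 for value 58×1/25 = 2.32.
Total value = 60.32.

60.32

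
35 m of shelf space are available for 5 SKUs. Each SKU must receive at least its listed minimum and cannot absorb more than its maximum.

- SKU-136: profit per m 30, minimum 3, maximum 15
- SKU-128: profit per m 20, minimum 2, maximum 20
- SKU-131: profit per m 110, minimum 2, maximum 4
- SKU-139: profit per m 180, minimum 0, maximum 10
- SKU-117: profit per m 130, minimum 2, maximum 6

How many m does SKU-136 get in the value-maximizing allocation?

Meeting every minimum uses 3+2+2+0+2 = 9 m, leaving 26.
Rank by profit per m: SKU-139 180 > SKU-117 130 > SKU-131 110 > SKU-136 30 > SKU-128 20.
SKU-139 takes 10 more to reach its cap of 10 — 16 left.
SKU-117 takes 4 more to reach its cap of 6 — 12 left.
SKU-131 takes 2 more to reach its cap of 4 — 10 left.
Only 10 left; SKU-136 takes them to reach 13.

13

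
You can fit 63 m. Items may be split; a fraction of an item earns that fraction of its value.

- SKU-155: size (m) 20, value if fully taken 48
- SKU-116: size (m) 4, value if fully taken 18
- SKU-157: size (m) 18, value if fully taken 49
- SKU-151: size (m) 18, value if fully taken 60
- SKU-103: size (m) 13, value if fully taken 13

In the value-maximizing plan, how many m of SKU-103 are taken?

3

Best value per unit of size first: SKU-116 18/4≈4.5, SKU-151 60/18≈3.33, SKU-157 49/18≈2.72, SKU-155 48/20≈2.4, SKU-103 13/13≈1.
SKU-116: take in full, 4 m for value 18 ; 59 left.
SKU-151: take in full, 18 m for value 60 ; 41 left.
Take all of SKU-157 (18 m, value 49) ; 23 m left.
SKU-155: take in full, 20 m for value 48 ; 3 left.
3 m left: a 3/13 share of SKU-103 gives 13×3/13 = 3.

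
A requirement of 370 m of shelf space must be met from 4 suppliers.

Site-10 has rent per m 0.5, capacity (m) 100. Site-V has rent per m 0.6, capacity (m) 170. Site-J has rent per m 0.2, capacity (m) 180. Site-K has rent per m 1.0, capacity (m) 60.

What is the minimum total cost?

Cheapest first:
Site-J at 0.2: take all 180 m ; 190 still needed.
Site-10 at 0.5: take all 100 m ; 90 still needed.
Site-V at 0.6: take 90 of its 170 ; requirement met.
Site-K: unused.
Cost = 180×0.2 + 100×0.5 + 90×0.6 = 140.

140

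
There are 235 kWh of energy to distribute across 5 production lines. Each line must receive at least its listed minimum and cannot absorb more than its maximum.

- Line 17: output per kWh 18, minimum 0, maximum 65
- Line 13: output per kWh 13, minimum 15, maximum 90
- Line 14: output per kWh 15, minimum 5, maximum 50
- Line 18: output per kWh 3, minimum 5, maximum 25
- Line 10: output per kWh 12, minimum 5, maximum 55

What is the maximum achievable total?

3405

Meeting every minimum uses 0+15+5+5+5 = 30 kWh, leaving 205.
Highest output per kWh first: Line 17 18 > Line 14 15 > Line 13 13 > Line 10 12 > Line 18 3.
Give Line 17 65 more to hit its cap of 65 → 140 left.
Line 14: +45 to 50 (cap) → 95 left.
Line 13: +75 to 90 (cap) → 20 left.
Line 10: +20 (room for 50) → 25. Pool exhausted.
Total = 18×65 + 13×90 + 15×50 + 3×5 + 12×25 = 3405.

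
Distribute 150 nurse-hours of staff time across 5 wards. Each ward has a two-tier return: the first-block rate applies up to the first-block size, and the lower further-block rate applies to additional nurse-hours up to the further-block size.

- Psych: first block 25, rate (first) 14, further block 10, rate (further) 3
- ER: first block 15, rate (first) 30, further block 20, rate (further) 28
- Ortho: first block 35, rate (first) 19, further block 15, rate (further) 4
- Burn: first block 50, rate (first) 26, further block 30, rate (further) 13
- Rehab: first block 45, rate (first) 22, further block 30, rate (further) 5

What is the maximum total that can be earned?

3680

Rank every tier by rate: ER/T1 30 > ER/T2 28 > Burn/T1 26 > Rehab/T1 22 > Ortho/T1 19 > Psych/T1 14 > Burn/T2 13 > Rehab/T2 5 > Ortho/T2 4 > Psych/T2 3.
Fill ER T1 block (15 at 30) → 135 left.
Fill ER T2 block (20 at 28) → 115 left.
Fill Burn T1 block (50 at 26) → 65 left.
Fill Rehab T1 block (45 at 22) → 20 left.
Ortho/T1: +20 of 35 at 19; pool empty.
Total = 30×15 + 28×20 + 26×50 + 22×45 + 19×20 = 3680.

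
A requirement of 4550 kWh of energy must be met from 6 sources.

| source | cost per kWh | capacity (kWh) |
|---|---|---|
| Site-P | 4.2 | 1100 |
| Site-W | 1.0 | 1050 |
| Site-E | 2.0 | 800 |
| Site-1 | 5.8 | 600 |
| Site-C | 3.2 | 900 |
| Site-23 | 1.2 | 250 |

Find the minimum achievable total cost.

13060

Fill from the cheapest source first.
Site-W (1.0): use full 1050 ; 3500 kWh to go.
Take 250 from Site-23 at 1.2 ; need 3250 more.
Site-E (2.0): use full 800 ; 2450 kWh to go.
Site-C at 3.2: take all 900 kWh ; 1550 still needed.
Site-P at 4.2: take all 1100 kWh ; 450 still needed.
Take 450 from Site-1 at 5.8 to finish.
Cost = 1050×1.0 + 250×1.2 + 800×2.0 + 900×3.2 + 1100×4.2 + 450×5.8 = 13060.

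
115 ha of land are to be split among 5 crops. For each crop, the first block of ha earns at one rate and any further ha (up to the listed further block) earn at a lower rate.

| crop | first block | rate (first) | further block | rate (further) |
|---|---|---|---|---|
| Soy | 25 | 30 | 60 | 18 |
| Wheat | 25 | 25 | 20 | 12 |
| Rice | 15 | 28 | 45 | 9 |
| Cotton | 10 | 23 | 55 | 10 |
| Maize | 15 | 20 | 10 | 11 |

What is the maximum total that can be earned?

Rank every tier by rate: Soy/first 30 > Rice/first 28 > Wheat/first 25 > Cotton/first 23 > Maize/first 20 > Soy/second 18 > Wheat/second 12 > Maize/second 11 > Cotton/second 10 > Rice/second 9.
Fill Soy first block (25 at 30) — 90 left.
Rice first at 28: fill all 15 — 75 left.
Wheat/first (25): +25 — 50 left.
Cotton/first (23): +10 — 40 left.
Maize first at 20: fill all 15 — 25 left.
Soy second at 18: only 25 left, fill 25.
Total = 30×25 + 28×15 + 25×25 + 23×10 + 20×15 + 18×25 = 2775.

2775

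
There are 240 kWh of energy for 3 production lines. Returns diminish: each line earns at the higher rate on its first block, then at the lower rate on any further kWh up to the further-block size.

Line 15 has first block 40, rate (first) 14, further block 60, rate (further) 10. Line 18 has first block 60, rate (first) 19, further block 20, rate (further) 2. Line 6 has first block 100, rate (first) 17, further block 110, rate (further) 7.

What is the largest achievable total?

Rank every tier by rate: Line 18/first 19 > Line 6/first 17 > Line 15/first 14 > Line 15/second 10 > Line 6/second 7 > Line 18/second 2.
Line 18/first (19): +60 → 180 left.
Line 6/first (17): +100 → 80 left.
Line 15 first at 14: fill all 40 → 40 left.
40 remain; put them into Line 15 second at 10.
Total = 19×60 + 17×100 + 14×40 + 10×40 = 3800.

3800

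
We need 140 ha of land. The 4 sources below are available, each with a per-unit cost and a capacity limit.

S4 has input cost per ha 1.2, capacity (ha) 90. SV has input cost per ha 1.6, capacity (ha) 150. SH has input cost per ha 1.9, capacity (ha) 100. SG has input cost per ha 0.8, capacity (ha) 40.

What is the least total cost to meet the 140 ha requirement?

156

Cheapest first:
Take 40 from SG at 0.8 — need 100 more.
S4 (1.2): use full 90 — 10 ha to go.
SV (1.6): take the remaining 10 — done.
SH: unused.
Cost = 40×0.8 + 90×1.2 + 10×1.6 = 156.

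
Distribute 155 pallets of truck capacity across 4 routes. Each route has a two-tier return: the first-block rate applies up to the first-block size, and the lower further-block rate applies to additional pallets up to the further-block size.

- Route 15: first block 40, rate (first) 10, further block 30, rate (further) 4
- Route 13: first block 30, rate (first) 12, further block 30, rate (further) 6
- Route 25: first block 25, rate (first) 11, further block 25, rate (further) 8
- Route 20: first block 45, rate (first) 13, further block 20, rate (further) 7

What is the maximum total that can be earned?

Treat each block as its own option and order by rate: Route 20/tier1 13 > Route 13/tier1 12 > Route 25/tier1 11 > Route 15/tier1 10 > Route 25/tier2 8 > Route 20/tier2 7 > Route 13/tier2 6 > Route 15/tier2 4.
Route 20/tier1 (13): +45 — 110 left.
Route 13/tier1 (12): +30 — 80 left.
Fill Route 25 tier1 block (25 at 11) — 55 left.
Fill Route 15 tier1 block (40 at 10) — 15 left.
Route 25 tier2 at 8: only 15 left, fill 15.
Total = 13×45 + 12×30 + 11×25 + 10×40 + 8×15 = 1740.

1740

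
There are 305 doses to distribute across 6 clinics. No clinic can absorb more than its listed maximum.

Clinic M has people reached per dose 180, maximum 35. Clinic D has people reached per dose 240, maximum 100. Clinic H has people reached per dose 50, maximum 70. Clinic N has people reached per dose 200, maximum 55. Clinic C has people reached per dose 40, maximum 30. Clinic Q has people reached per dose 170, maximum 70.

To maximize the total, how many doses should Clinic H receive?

45

Order the clinics by people reached per dose: Clinic D 240 > Clinic N 200 > Clinic M 180 > Clinic Q 170 > Clinic H 50 > Clinic C 40.
Give Clinic D 100 to hit its cap of 100 → 205 left.
Clinic N takes 55 to reach its cap of 55 → 150 left.
Clinic M takes 35 to reach its cap of 35 → 115 left.
Give Clinic Q 70 to hit its cap of 70 → 45 left.
Only 45 left; Clinic H takes them to reach 45.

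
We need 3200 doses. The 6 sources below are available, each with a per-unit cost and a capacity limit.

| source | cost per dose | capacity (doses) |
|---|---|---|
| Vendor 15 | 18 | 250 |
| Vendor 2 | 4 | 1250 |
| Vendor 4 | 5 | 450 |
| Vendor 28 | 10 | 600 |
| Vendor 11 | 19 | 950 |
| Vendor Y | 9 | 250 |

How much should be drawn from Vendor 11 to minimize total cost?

400

Use sources in increasing cost order.
Vendor 2 at 4: take all 1250 doses → 1950 still needed.
Vendor 4 at 5: take all 450 doses → 1500 still needed.
Take 250 from Vendor Y at 9 → need 1250 more.
Vendor 28 (10): use full 600 → 650 doses to go.
Vendor 15 (18): use full 250 → 400 doses to go.
Vendor 11 (19): take the remaining 400 → done.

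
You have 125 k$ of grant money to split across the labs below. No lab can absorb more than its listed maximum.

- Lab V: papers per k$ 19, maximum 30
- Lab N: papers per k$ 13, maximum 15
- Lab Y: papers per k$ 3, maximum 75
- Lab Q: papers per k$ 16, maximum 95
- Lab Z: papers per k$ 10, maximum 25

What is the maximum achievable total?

2090

Highest papers per k$ first: Lab V 19 > Lab Q 16 > Lab N 13 > Lab Z 10 > Lab Y 3.
Lab V: +30 to 30 (cap) — 95 left.
Lab Q takes 95 to reach its cap of 95 — 0 left.
Total = 19×30 + 16×95 = 2090.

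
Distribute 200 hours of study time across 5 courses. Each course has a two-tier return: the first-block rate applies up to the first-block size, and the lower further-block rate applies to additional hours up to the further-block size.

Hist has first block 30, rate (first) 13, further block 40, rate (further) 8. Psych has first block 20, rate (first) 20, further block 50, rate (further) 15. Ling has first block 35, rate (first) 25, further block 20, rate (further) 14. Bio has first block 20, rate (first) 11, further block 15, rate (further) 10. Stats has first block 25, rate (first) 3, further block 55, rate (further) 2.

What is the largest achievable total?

3145

Treat each block as its own option and order by rate: Ling/tier1 25 > Psych/tier1 20 > Psych/tier2 15 > Ling/tier2 14 > Hist/tier1 13 > Bio/tier1 11 > Bio/tier2 10 > Hist/tier2 8 > Stats/tier1 3 > Stats/tier2 2.
Fill Ling tier1 block (35 at 25) — 165 left.
Fill Psych tier1 block (20 at 20) — 145 left.
Fill Psych tier2 block (50 at 15) — 95 left.
Ling tier2 at 14: fill all 20 — 75 left.
Fill Hist tier1 block (30 at 13) — 45 left.
Fill Bio tier1 block (20 at 11) — 25 left.
Bio/tier2 (10): +15 — 10 left.
10 remain; put them into Hist tier2 at 8.
Total = 25×35 + 20×20 + 15×50 + 14×20 + 13×30 + 11×20 + 10×15 + 8×10 = 3145.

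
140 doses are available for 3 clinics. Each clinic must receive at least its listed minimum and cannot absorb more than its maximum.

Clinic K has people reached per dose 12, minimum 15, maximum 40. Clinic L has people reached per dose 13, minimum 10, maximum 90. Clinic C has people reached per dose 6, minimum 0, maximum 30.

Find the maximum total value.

Meeting every minimum uses 15+10+0 = 25 doses, leaving 115.
Highest people reached per dose first: Clinic L 13 > Clinic K 12 > Clinic C 6.
Clinic L: +80 to 90 (cap) → 35 left.
Clinic K takes 25 more to reach its cap of 40 → 10 left.
Clinic C has room for 30 more but only 10 remain, so it gets 10.
Total = 12×40 + 13×90 + 6×10 = 1710.

1710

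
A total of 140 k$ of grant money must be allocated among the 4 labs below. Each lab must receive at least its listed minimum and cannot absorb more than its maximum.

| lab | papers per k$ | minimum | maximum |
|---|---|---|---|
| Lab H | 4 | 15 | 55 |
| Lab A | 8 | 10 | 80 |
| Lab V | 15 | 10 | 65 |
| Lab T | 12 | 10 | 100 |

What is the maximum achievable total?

1715

Meeting every minimum uses 15+10+10+10 = 45 k$, leaving 95.
Highest papers per k$ first: Lab V 15 > Lab T 12 > Lab A 8 > Lab H 4.
Give Lab V 55 more to hit its cap of 65 — 40 left.
Lab T: +40 (room for 90) → 50. Pool exhausted.
Total = 4×15 + 8×10 + 15×65 + 12×50 = 1715.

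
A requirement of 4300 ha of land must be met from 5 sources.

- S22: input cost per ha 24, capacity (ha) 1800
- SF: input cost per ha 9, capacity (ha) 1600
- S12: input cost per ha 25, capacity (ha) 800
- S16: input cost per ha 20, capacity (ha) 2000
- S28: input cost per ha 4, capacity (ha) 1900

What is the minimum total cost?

38000

Cheapest first:
S28 at 4: take all 1900 ha — 2400 still needed.
SF (9): use full 1600 — 800 ha to go.
S16 at 20: take 800 of its 2000 — requirement met.
S22, S12: unused.
Cost = 1900×4 + 1600×9 + 800×20 = 38000.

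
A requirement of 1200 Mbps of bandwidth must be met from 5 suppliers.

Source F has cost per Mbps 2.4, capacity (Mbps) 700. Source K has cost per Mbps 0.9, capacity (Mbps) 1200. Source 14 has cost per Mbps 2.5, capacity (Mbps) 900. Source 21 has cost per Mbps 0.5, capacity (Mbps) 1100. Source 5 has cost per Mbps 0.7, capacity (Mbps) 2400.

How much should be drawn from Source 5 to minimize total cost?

Use suppliers in increasing cost order.
Take 1100 from Source 21 at 0.5 ; need 100 more.
Source 5 at 0.7: take 100 of its 2400 ; requirement met.
Source K, Source F, Source 14: unused.

100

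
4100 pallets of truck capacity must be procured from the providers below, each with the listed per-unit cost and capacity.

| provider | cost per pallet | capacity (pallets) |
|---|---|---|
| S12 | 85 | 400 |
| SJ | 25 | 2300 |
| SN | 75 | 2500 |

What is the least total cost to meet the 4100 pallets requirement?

Cheapest first:
Take 2300 from SJ at 25 — need 1800 more.
Take 1800 from SN at 75 to finish.
S12: unused.
Cost = 2300×25 + 1800×75 = 192500.

192500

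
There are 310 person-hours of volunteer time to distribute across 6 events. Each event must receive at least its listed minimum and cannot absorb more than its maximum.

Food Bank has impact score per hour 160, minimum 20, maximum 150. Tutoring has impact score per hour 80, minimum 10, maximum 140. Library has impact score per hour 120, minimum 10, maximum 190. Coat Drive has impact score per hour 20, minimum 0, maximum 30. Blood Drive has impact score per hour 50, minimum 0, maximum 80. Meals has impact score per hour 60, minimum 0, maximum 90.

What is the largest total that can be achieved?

42800

Meeting every minimum uses 20+10+10+0+0+0 = 40 person-hours, leaving 270.
Order the events by impact score per hour: Food Bank 160 > Library 120 > Tutoring 80 > Meals 60 > Blood Drive 50 > Coat Drive 20.
Food Bank: +130 to 150 (cap) → 140 left.
Library: +140 (room for 180) → 150. Pool exhausted.
Total = 160×150 + 80×10 + 120×150 = 42800.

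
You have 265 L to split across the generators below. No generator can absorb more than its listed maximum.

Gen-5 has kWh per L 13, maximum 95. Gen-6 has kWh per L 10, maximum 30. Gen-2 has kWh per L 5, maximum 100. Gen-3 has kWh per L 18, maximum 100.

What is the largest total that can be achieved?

3535

Order the generators by kWh per L: Gen-3 18 > Gen-5 13 > Gen-6 10 > Gen-2 5.
Give Gen-3 100 to hit its cap of 100 ; 165 left.
Give Gen-5 95 to hit its cap of 95 ; 70 left.
Gen-6: +30 to 30 (cap) ; 40 left.
Only 40 left; Gen-2 takes them to reach 40.
Total = 13×95 + 10×30 + 5×40 + 18×100 = 3535.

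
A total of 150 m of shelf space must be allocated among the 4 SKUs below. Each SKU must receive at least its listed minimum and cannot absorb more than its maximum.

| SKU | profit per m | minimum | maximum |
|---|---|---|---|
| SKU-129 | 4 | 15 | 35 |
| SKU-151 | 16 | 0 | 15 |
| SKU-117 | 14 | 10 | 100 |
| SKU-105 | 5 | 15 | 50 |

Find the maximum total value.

1800

Meeting every minimum uses 15+0+10+15 = 40 m, leaving 110.
Rank by profit per m: SKU-151 16 > SKU-117 14 > SKU-105 5 > SKU-129 4.
Give SKU-151 15 more to hit its cap of 15 ; 95 left.
SKU-117 takes 90 more to reach its cap of 100 ; 5 left.
SKU-105 has room for 35 more but only 5 remain, so it gets 20.
Total = 4×15 + 16×15 + 14×100 + 5×20 = 1800.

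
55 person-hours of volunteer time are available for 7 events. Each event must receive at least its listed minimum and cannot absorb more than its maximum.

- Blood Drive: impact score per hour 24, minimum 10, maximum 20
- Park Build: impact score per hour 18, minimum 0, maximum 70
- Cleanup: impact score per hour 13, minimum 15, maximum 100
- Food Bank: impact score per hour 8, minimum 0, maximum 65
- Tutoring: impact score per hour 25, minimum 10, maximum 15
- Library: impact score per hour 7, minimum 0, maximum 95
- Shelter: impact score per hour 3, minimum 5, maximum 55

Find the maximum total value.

1065

Meeting every minimum uses 10+0+15+0+10+0+5 = 40 person-hours, leaving 15.
Rank by impact score per hour: Tutoring 25 > Blood Drive 24 > Park Build 18 > Cleanup 13 > Food Bank 8 > Library 7 > Shelter 3.
Tutoring takes 5 more to reach its cap of 15 — 10 left.
Blood Drive: +10 to 20 (cap) — 0 left.
Total = 24×20 + 13×15 + 25×15 + 3×5 = 1065.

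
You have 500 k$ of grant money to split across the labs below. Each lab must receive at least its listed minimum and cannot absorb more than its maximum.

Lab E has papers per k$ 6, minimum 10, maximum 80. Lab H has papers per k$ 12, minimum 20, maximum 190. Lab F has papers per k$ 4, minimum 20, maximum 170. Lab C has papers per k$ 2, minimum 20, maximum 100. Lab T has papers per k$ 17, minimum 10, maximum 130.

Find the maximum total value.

Meeting every minimum uses 10+20+20+20+10 = 80 k$, leaving 420.
Highest papers per k$ first: Lab T 17 > Lab H 12 > Lab E 6 > Lab F 4 > Lab C 2.
Give Lab T 120 more to hit its cap of 130 → 300 left.
Lab H takes 170 more to reach its cap of 190 → 130 left.
Give Lab E 70 more to hit its cap of 80 → 60 left.
Only 60 left; Lab F takes them to reach 80.
Total = 6×80 + 12×190 + 4×80 + 2×20 + 17×130 = 5330.

5330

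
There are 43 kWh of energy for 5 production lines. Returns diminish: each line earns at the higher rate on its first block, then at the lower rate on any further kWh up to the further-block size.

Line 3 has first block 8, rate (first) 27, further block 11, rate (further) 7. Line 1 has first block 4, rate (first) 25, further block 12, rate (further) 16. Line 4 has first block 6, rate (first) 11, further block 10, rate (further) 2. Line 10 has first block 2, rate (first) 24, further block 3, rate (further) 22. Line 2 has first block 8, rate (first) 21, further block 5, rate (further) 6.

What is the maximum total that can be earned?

Treat each block as its own option and order by rate: Line 3/T1 27 > Line 1/T1 25 > Line 10/T1 24 > Line 10/T2 22 > Line 2/T1 21 > Line 1/T2 16 > Line 4/T1 11 > Line 3/T2 7 > Line 2/T2 6 > Line 4/T2 2.
Fill Line 3 T1 block (8 at 27) ; 35 left.
Line 1 T1 at 25: fill all 4 ; 31 left.
Fill Line 10 T1 block (2 at 24) ; 29 left.
Fill Line 10 T2 block (3 at 22) ; 26 left.
Line 2 T1 at 21: fill all 8 ; 18 left.
Line 1 T2 at 16: fill all 12 ; 6 left.
Line 4/T1 (11): +6 ; 0 left.
Total = 27×8 + 25×4 + 24×2 + 22×3 + 21×8 + 16×12 + 11×6 = 856.

856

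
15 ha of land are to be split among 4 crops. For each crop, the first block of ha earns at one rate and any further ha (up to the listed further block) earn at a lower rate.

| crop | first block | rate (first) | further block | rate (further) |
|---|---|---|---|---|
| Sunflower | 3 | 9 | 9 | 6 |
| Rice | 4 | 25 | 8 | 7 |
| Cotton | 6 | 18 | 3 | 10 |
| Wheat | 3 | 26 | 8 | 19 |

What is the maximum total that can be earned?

330

Treat each block as its own option and order by rate: Wheat/first 26 > Rice/first 25 > Wheat/second 19 > Cotton/first 18 > Cotton/second 10 > Sunflower/first 9 > Rice/second 7 > Sunflower/second 6.
Wheat first at 26: fill all 3 → 12 left.
Rice first at 25: fill all 4 → 8 left.
Wheat/second (19): +8 → 0 left.
Total = 26×3 + 25×4 + 19×8 = 330.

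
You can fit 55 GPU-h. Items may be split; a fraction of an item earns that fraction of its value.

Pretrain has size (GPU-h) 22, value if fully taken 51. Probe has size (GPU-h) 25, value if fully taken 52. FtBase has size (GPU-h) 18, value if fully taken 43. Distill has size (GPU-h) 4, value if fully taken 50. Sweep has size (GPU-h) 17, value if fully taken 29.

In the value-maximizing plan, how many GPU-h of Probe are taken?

Rank by value-to-size ratio: Distill 50/4≈12.5, FtBase 43/18≈2.39, Pretrain 51/22≈2.32, Probe 52/25≈2.08, Sweep 29/17≈1.71.
Take all of Distill (4 GPU-h, value 50) — 51 GPU-h left.
All 18 GPU-h of FtBase fit (value 43) — 33 remain.
All 22 GPU-h of Pretrain fit (value 51) — 11 remain.
11 GPU-h left: a 11/25 share of Probe gives 52×11/25 = 22.88.

11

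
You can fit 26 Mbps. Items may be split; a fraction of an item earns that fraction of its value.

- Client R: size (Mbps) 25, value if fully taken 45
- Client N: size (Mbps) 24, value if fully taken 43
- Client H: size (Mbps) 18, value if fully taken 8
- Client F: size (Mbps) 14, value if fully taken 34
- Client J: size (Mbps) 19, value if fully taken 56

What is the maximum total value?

73

Rank by value-to-size ratio: Client J 56/19≈2.95, Client F 34/14≈2.43, Client R 45/25≈1.8, Client N 43/24≈1.79, Client H 8/18≈0.444.
All 19 Mbps of Client J fit (value 56) → 7 remain.
Only 7 Mbps remain; take 7/14 of Client F for value 34×7/14 = 17.
Total value = 73.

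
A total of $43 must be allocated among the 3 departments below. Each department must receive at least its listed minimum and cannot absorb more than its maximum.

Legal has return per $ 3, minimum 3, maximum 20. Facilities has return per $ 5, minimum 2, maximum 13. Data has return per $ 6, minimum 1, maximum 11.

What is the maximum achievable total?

188

Meeting every minimum uses 3+2+1 = 6 $, leaving 37.
Order the departments by return per $: Data 6 > Facilities 5 > Legal 3.
Give Data 10 more to hit its cap of 11 → 27 left.
Facilities: +11 to 13 (cap) → 16 left.
Legal: +16 (room for 17) → 19. Pool exhausted.
Total = 3×19 + 5×13 + 6×11 = 188.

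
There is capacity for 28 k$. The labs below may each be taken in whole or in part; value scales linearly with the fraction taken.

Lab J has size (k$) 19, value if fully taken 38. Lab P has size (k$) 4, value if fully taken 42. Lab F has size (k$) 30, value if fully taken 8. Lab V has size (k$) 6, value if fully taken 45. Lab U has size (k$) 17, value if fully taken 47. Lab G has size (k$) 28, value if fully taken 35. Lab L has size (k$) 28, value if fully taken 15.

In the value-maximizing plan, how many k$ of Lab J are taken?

1

Rank by value-to-size ratio: Lab P 42/4≈10.5, Lab V 45/6≈7.5, Lab U 47/17≈2.76, Lab J 38/19≈2, Lab G 35/28≈1.25, Lab L 15/28≈0.536, Lab F 8/30≈0.267.
Lab P: take in full, 4 k$ for value 42 ; 24 left.
Take all of Lab V (6 k$, value 45) ; 18 k$ left.
All 17 k$ of Lab U fit (value 47) ; 1 remain.
Only 1 k$ remain; take 1/19 of Lab J for value 38×1/19 = 2.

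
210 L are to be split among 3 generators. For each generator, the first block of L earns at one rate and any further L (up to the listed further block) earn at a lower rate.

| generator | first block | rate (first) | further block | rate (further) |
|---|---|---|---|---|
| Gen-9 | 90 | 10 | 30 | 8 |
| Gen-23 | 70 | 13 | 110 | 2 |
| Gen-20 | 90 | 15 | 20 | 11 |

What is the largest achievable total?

2780

Order all 6 blocks by rate: Gen-20/T1 15 > Gen-23/T1 13 > Gen-20/T2 11 > Gen-9/T1 10 > Gen-9/T2 8 > Gen-23/T2 2.
Gen-20/T1 (15): +90 → 120 left.
Fill Gen-23 T1 block (70 at 13) → 50 left.
Fill Gen-20 T2 block (20 at 11) → 30 left.
30 remain; put them into Gen-9 T1 at 10.
Total = 15×90 + 13×70 + 11×20 + 10×30 = 2780.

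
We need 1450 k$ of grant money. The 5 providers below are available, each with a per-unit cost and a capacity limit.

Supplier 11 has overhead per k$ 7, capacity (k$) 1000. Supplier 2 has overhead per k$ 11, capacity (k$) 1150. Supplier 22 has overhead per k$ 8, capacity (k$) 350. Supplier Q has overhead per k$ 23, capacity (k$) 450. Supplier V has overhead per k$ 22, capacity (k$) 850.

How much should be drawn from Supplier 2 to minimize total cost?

100

Fill from the cheapest provider first.
Supplier 11 (7): use full 1000 → 450 k$ to go.
Supplier 22 (8): use full 350 → 100 k$ to go.
Supplier 2 (11): take the remaining 100 → done.
Supplier V, Supplier Q: unused.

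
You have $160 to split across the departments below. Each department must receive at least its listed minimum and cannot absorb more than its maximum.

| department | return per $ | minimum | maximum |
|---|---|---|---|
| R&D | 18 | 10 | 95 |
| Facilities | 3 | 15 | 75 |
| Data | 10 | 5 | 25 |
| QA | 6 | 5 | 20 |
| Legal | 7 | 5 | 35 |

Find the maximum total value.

2175

Meeting every minimum uses 10+15+5+5+5 = 40 $, leaving 120.
Highest return per $ first: R&D 18 > Data 10 > Legal 7 > QA 6 > Facilities 3.
R&D: +85 to 95 (cap) — 35 left.
Give Data 20 more to hit its cap of 25 — 15 left.
Legal: +15 (room for 30) → 20. Pool exhausted.
Total = 18×95 + 3×15 + 10×25 + 6×5 + 7×20 = 2175.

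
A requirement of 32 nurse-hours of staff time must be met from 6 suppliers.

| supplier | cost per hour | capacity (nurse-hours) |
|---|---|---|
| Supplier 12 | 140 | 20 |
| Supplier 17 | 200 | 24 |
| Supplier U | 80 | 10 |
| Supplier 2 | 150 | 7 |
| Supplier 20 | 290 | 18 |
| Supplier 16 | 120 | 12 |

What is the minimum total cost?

3640

Use suppliers in increasing cost order.
Supplier U at 80: take all 10 nurse-hours → 22 still needed.
Supplier 16 (120): use full 12 → 10 nurse-hours to go.
Supplier 12 at 140: take 10 of its 20 → requirement met.
Supplier 2, Supplier 17, Supplier 20: unused.
Cost = 10×80 + 12×120 + 10×140 = 3640.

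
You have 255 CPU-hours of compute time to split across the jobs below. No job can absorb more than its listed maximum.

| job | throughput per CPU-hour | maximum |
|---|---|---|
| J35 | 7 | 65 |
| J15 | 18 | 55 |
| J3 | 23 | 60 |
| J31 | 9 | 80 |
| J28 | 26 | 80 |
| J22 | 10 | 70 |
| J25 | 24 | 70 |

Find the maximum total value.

5950

Rank by throughput per CPU-hour: J28 26 > J25 24 > J3 23 > J15 18 > J22 10 > J31 9 > J35 7.
Give J28 80 to hit its cap of 80 — 175 left.
J25: +70 to 70 (cap) — 105 left.
J3: +60 to 60 (cap) — 45 left.
Only 45 left; J15 takes them to reach 45.
Total = 18×45 + 23×60 + 26×80 + 24×70 = 5950.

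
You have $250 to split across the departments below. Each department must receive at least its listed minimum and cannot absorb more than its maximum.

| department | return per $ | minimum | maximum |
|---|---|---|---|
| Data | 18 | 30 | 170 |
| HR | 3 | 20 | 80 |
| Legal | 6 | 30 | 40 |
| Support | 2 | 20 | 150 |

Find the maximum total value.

3400

Meeting every minimum uses 30+20+30+20 = 100 $, leaving 150.
Order the departments by return per $: Data 18 > Legal 6 > HR 3 > Support 2.
Data: +140 to 170 (cap) ; 10 left.
Legal takes 10 more to reach its cap of 40 ; 0 left.
Total = 18×170 + 3×20 + 6×40 + 2×20 = 3400.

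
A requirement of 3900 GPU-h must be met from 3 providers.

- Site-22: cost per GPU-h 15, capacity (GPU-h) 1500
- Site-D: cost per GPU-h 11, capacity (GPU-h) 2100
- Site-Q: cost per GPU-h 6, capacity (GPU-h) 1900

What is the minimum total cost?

33400

Cheapest first:
Site-Q at 6: take all 1900 GPU-h — 2000 still needed.
Site-D at 11: take 2000 of its 2100 — requirement met.
Site-22: unused.
Cost = 1900×6 + 2000×11 = 33400.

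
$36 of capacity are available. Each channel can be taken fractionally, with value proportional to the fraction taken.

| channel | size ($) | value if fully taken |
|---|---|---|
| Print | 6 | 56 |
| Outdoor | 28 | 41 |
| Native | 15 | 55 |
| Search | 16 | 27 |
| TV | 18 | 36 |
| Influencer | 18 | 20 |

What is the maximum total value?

141

Rank by value-to-size ratio: Print 56/6≈9.33, Native 55/15≈3.67, TV 36/18≈2, Search 27/16≈1.69, Outdoor 41/28≈1.46, Influencer 20/18≈1.11.
Print: take in full, 6 $ for value 56 → 30 left.
Native: take in full, 15 $ for value 55 → 15 left.
Only 15 $ remain; take 15/18 of TV for value 36×15/18 = 30.
Total value = 141.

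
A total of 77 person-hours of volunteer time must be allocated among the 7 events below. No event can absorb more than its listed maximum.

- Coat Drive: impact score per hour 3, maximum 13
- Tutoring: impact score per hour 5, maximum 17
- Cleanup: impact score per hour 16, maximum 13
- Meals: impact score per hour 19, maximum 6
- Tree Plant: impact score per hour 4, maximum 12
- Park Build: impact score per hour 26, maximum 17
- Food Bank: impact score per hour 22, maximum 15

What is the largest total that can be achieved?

1215

Rank by impact score per hour: Park Build 26 > Food Bank 22 > Meals 19 > Cleanup 16 > Tutoring 5 > Tree Plant 4 > Coat Drive 3.
Park Build takes 17 to reach its cap of 17 — 60 left.
Food Bank: +15 to 15 (cap) — 45 left.
Meals takes 6 to reach its cap of 6 — 39 left.
Give Cleanup 13 to hit its cap of 13 — 26 left.
Tutoring takes 17 to reach its cap of 17 — 9 left.
Tree Plant: +9 (room for 12) → 9. Pool exhausted.
Total = 5×17 + 16×13 + 19×6 + 4×9 + 26×17 + 22×15 = 1215.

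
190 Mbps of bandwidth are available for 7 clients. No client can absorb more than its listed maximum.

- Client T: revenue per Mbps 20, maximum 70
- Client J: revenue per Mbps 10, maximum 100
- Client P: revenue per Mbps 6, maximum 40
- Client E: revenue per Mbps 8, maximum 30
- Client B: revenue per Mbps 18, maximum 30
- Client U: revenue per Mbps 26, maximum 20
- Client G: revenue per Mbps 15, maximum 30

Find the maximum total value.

Order the clients by revenue per Mbps: Client U 26 > Client T 20 > Client B 18 > Client G 15 > Client J 10 > Client E 8 > Client P 6.
Client U takes 20 to reach its cap of 20 → 170 left.
Client T: +70 to 70 (cap) → 100 left.
Client B: +30 to 30 (cap) → 70 left.
Client G takes 30 to reach its cap of 30 → 40 left.
Client J has room for 100 but only 40 remain, so it gets 40.
Total = 20×70 + 10×40 + 18×30 + 26×20 + 15×30 = 3310.

3310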